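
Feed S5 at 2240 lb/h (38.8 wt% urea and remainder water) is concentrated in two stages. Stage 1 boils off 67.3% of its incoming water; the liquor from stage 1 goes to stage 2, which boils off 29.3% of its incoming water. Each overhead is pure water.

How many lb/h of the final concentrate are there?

1186 lb/h

water in feed = 2240×0.612 = 1370.9 lb/h.
After stage 1: water left = (1−0.673)×1370.9 = 448.28; stream total = 1317.4 lb/h.
After stage 2: water left = (1−0.293)×448.28 = 316.93; final concentrate = 1186.1 lb/h.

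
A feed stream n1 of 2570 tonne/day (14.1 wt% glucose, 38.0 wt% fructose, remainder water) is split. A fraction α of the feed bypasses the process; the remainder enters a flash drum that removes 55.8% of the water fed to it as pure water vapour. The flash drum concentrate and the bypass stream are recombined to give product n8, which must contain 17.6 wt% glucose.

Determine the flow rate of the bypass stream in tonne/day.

657.9 tonne/day

All 2570×0.141 = 362.37 tonne/day of glucose reaches n8, so n8 = 362.37/0.176 = 2058.9 tonne/day and vapour = 511.08 tonne/day.
The evaporator receives (1−α)·2570 of feed at 0.479 water and removes 0.558 of that water:
0.558×0.479×(1−α)×2570 = 511.08
(1−α) = 511.08/686.91 = 0.7440;  α = 0.2560.
Bypass flow = 0.2560×2570 = 657.86 tonne/day.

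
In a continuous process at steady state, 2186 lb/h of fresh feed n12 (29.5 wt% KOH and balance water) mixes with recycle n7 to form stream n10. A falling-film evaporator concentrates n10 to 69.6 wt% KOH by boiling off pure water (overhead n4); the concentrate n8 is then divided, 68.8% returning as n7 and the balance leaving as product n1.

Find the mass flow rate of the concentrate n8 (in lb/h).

2970 lb/h

Overall KOH balance (none leaves overhead): KOH in fresh feed = KOH in product, i.e. 2186×0.295 = (1−0.688)·n8·0.696.
n8 = 644.87/(0.696×0.312) = 2969.7 lb/h.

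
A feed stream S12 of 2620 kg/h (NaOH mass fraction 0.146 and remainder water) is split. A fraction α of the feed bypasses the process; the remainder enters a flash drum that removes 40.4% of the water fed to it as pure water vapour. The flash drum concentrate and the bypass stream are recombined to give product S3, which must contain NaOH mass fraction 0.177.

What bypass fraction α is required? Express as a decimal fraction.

All 2620×0.146 = 382.52 kg/h of NaOH reaches S3, so S3 = 382.52/0.177 = 2161.1 kg/h and vapour = 458.87 kg/h.
The evaporator receives (1−α)·2620 of feed at 0.854 water and removes 0.404 of that water:
0.404×0.854×(1−α)×2620 = 458.87
(1−α) = 458.87/903.94 = 0.5076;  α = 0.4924.

0.492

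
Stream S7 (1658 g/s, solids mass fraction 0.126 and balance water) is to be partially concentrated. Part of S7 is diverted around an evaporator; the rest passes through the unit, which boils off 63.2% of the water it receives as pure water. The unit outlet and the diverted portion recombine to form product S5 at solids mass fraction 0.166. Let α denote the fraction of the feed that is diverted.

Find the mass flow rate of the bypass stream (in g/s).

All 1658×0.126 = 208.91 g/s of solids reaches S5, so S5 = 208.91/0.166 = 1258.5 g/s and vapour = 399.52 g/s.
The evaporator receives (1−α)·1658 of feed at 0.874 water and removes 0.632 of that water:
0.632×0.874×(1−α)×1658 = 399.52
(1−α) = 399.52/915.83 = 0.4362;  α = 0.5638.
Bypass flow = 0.5638×1658 = 934.72 g/s.

934.7 g/s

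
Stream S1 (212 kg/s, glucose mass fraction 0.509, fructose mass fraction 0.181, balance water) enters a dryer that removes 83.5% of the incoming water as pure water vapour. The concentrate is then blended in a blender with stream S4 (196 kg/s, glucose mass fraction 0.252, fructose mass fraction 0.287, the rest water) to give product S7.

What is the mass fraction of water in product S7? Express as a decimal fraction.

0.287

Vapour removed = 0.835×0.310×212 = 54.876 kg/s; concentrate = 157.12 kg/s.
water reaching the mixer = 10.844 (from concentrate) + 196×0.461 = 101.2 kg/s.
Product flow = 157.12 + 196 = 353.12 kg/s; water fraction = 0.287.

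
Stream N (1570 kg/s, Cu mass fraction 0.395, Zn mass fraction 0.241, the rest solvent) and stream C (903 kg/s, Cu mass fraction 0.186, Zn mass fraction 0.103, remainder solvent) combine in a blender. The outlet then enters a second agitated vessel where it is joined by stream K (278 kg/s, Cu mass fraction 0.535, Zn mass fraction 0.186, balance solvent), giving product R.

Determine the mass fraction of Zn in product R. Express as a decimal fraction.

Overall, product flow = 2751 kg/s.
Zn in = 1570×0.241 + 903×0.103 + 278×0.186 = 523.09 kg/s.
Zn fraction in R = 0.190.

0.190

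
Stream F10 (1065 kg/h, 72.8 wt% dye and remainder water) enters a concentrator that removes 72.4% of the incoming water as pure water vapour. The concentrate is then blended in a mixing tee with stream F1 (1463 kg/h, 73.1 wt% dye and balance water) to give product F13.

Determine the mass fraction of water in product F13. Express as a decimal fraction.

Vapour removed = 0.724×0.272×1065 = 209.73 kg/h; concentrate = 855.27 kg/h.
water reaching the mixer = 79.952 (from concentrate) + 1463×0.269 = 473.5 kg/h.
Product flow = 855.27 + 1463 = 2318.3 kg/h; water fraction = 0.204.

0.204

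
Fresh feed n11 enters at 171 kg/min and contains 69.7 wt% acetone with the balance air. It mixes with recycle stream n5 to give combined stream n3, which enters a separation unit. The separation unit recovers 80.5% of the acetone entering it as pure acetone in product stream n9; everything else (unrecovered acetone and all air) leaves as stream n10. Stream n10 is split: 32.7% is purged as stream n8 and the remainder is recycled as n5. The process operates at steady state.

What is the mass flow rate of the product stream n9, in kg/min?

110.4 kg/min

acetone in n3: m_A = 171×0.697 + (1−0.327)·(1−0.805)·m_A, so m_A = 119.19/0.8688 = 137.19 kg/min.
Product n9 = 0.805×137.19 = 110.44 kg/min.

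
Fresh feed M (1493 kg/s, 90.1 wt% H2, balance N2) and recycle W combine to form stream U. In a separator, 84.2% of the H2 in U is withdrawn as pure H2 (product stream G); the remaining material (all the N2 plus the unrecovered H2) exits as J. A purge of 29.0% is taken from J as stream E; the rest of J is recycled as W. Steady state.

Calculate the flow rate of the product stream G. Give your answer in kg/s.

H2 in U: m_A = 1493×0.901 + (1−0.290)·(1−0.842)·m_A, so m_A = 1345.2/0.8878 = 1515.2 kg/s.
Product G = 0.842×1515.2 = 1275.8 kg/s.

1276 kg/s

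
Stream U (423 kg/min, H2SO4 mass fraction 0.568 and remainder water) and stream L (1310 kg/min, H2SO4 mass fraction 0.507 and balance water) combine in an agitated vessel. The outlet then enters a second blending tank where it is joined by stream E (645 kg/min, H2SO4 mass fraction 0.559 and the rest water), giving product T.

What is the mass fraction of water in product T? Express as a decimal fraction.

Overall, product flow = 2378 kg/min.
water in = 423×0.432 + 1310×0.493 + 645×0.441 = 1113 kg/min.
water fraction in T = 0.468.

0.468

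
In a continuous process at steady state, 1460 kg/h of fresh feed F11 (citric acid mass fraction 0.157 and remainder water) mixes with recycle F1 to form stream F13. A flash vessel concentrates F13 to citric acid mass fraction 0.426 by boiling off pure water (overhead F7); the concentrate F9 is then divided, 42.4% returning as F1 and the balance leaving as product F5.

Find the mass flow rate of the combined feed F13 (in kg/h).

1856 kg/h

Overall citric acid balance (none leaves overhead): citric acid in fresh feed = citric acid in product, i.e. 1460×0.157 = (1−0.424)·F9·0.426.
F9 = 229.22/(0.426×0.576) = 934.16 kg/h.
Recycle F1 = 0.424×934.16 = 396.08 kg/h.
Combined feed F13 = 1460 + 396.08 = 1856.1 kg/h.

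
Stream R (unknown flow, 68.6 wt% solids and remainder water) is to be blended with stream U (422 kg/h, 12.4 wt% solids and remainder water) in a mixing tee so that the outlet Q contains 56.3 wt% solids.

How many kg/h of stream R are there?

Let R be the unknown flow. Total out = 422 + R.
solids balance: 52.328 + 0.686·R = 0.563·(422 + R)
(0.686 − 0.563)·R = 0.563×422 − 52.328 = 185.26
R = 185.26 / 0.123 = 1506.2 kg/h

1506 kg/h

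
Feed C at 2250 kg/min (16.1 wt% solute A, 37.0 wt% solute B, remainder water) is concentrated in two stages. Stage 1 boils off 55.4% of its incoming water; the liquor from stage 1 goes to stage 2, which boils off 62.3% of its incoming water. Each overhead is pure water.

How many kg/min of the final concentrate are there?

water in feed = 2250×0.469 = 1055.2 kg/min.
After stage 1: water left = (1−0.554)×1055.2 = 470.64; stream total = 1665.4 kg/min.
After stage 2: water left = (1−0.623)×470.64 = 177.43; final concentrate = 1372.2 kg/min.

1372 kg/min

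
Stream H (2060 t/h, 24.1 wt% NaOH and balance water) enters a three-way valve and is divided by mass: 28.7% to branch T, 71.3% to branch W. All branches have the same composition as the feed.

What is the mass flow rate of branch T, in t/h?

591.2 t/h

Branch T flow = 0.287×2060 = 591.22 t/h.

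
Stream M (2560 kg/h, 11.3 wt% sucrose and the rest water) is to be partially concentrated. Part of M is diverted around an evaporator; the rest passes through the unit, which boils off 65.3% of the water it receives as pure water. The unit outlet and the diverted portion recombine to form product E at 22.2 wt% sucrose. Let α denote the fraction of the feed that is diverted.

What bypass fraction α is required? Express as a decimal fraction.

All 2560×0.113 = 289.28 kg/h of sucrose reaches E, so E = 289.28/0.222 = 1303.1 kg/h and vapour = 1256.9 kg/h.
The evaporator receives (1−α)·2560 of feed at 0.887 water and removes 0.653 of that water:
0.653×0.887×(1−α)×2560 = 1256.9
(1−α) = 1256.9/1482.8 = 0.8477;  α = 0.1523.

0.152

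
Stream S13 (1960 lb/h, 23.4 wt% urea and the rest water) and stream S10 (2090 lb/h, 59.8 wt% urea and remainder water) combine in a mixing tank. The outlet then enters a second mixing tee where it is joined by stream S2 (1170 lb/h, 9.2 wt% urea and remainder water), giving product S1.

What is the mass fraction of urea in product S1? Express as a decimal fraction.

0.348

Overall, product flow = 5220 lb/h.
urea in = 1960×0.234 + 2090×0.598 + 1170×0.092 = 1816.1 lb/h.
urea fraction in S1 = 0.348.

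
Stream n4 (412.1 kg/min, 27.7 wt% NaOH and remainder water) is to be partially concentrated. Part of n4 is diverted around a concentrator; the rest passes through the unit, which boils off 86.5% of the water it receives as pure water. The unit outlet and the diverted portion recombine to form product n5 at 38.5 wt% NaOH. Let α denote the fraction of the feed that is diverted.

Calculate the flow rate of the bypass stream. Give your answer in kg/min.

227.3 kg/min

All 412.1×0.277 = 114.15 kg/min of NaOH reaches n5, so n5 = 114.15/0.385 = 296.5 kg/min and vapour = 115.6 kg/min.
The evaporator receives (1−α)·412.1 of feed at 0.723 water and removes 0.865 of that water:
0.865×0.723×(1−α)×412.1 = 115.6
(1−α) = 115.6/257.73 = 0.4485;  α = 0.5515.
Bypass flow = 0.5515×412.1 = 227.25 kg/min.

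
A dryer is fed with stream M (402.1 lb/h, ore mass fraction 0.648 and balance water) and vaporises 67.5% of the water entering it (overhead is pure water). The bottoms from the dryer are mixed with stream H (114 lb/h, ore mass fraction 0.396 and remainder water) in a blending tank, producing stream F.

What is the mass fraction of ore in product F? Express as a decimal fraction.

Vapour removed = 0.675×0.352×402.1 = 95.539 lb/h; concentrate = 306.56 lb/h.
ore reaching the mixer = 260.56 (from concentrate) + 114×0.396 = 305.7 lb/h.
Product flow = 306.56 + 114 = 420.56 lb/h; ore fraction = 0.727.

0.727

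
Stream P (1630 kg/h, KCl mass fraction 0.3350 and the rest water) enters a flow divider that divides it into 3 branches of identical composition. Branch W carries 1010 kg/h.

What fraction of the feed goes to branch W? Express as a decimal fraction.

0.620

Fraction to W = 1010/1630 = 0.6196.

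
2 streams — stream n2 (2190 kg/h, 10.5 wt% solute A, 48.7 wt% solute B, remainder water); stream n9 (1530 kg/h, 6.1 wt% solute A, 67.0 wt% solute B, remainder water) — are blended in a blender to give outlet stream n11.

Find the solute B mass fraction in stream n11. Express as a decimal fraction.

Total flow out = 2190 + 1530 = 3720 kg/h.
solute B in = 2190×0.487 + 1530×0.670 = 2091.6 kg/h.
solute B mass fraction in n11 = 2091.6/3720 = 0.562.

0.562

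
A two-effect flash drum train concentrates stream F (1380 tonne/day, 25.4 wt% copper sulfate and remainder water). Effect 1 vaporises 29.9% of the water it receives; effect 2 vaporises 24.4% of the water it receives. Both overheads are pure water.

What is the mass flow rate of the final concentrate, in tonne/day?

896.1 tonne/day

water in feed = 1380×0.746 = 1029.5 tonne/day.
After stage 1: water left = (1−0.299)×1029.5 = 721.67; stream total = 1072.2 tonne/day.
After stage 2: water left = (1−0.244)×721.67 = 545.58; final concentrate = 896.1 tonne/day.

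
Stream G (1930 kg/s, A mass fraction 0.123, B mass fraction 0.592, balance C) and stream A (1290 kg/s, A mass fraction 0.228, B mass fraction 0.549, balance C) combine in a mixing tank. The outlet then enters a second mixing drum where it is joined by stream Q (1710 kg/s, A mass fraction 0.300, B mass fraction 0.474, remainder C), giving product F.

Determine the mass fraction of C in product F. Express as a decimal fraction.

0.248

Overall, product flow = 4930 kg/s.
C in = 1930×0.285 + 1290×0.223 + 1710×0.226 = 1224.2 kg/s.
C fraction in F = 0.248.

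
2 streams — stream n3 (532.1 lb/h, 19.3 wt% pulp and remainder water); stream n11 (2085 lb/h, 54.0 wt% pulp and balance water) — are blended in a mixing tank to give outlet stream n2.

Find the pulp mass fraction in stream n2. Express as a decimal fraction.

0.469

Total flow out = 532.1 + 2085 = 2617.1 lb/h.
pulp in = 532.1×0.193 + 2085×0.540 = 1228.6 lb/h.
pulp mass fraction in n2 = 1228.6/2617.1 = 0.469.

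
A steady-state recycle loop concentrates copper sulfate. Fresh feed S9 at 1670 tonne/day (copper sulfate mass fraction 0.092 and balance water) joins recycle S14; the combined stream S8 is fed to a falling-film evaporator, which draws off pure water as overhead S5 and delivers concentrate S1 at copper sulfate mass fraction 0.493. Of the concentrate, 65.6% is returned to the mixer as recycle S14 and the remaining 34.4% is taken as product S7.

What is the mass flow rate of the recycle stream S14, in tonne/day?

594.3 tonne/day

Overall copper sulfate balance (none leaves overhead): copper sulfate in fresh feed = copper sulfate in product, i.e. 1670×0.092 = (1−0.656)·S1·0.493.
S1 = 153.64/(0.493×0.344) = 905.94 tonne/day.
Recycle S14 = 0.656×905.94 = 594.3 tonne/day.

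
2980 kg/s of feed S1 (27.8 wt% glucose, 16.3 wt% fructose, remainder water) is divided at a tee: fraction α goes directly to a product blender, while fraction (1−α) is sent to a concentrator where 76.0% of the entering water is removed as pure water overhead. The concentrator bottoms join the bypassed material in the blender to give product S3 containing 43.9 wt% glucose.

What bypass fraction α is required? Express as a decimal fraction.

All 2980×0.278 = 828.44 kg/s of glucose reaches S3, so S3 = 828.44/0.439 = 1887.1 kg/s and vapour = 1092.9 kg/s.
The evaporator receives (1−α)·2980 of feed at 0.559 water and removes 0.760 of that water:
0.760×0.559×(1−α)×2980 = 1092.9
(1−α) = 1092.9/1266 = 0.8632;  α = 0.1368.

0.137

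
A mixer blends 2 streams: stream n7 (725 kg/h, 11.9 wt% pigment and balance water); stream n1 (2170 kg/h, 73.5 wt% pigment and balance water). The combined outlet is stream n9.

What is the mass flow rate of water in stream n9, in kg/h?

1214 kg/h

water out = water in = 725×0.881 + 2170×0.265 = 1213.8 kg/h.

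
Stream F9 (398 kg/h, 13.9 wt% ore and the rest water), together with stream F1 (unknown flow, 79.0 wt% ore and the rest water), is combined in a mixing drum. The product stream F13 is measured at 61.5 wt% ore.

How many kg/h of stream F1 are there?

1083 kg/h

Let F1 be the unknown flow. Total out = 398 + F1.
ore balance: 55.322 + 0.790·F1 = 0.615·(398 + F1)
(0.790 − 0.615)·F1 = 0.615×398 − 55.322 = 189.45
F1 = 189.45 / 0.175 = 1082.6 kg/h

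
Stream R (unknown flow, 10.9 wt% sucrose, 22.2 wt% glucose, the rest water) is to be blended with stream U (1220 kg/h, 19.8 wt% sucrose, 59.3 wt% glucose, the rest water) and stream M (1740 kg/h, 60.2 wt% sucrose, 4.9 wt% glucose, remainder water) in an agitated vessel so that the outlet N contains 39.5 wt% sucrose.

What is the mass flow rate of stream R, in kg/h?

419 kg/h

Let R be the unknown flow. Total out = 2960 + R.
sucrose balance: 1289 + 0.109·R = 0.395·(2960 + R)
(0.109 − 0.395)·R = 0.395×2960 − 1289 = -119.84
R = -119.84 / -0.286 = 419.02 kg/h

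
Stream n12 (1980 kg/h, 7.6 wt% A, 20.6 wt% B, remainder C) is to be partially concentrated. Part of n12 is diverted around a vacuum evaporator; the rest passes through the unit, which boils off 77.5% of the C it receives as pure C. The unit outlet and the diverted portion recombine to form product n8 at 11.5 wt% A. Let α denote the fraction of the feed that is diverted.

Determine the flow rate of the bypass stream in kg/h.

All 1980×0.076 = 150.48 kg/h of A reaches n8, so n8 = 150.48/0.115 = 1308.5 kg/h and vapour = 671.48 kg/h.
The evaporator receives (1−α)·1980 of feed at 0.718 C and removes 0.775 of that C:
0.775×0.718×(1−α)×1980 = 671.48
(1−α) = 671.48/1101.8 = 0.6095;  α = 0.3905.
Bypass flow = 0.3905×1980 = 773.28 kg/h.

773.3 kg/h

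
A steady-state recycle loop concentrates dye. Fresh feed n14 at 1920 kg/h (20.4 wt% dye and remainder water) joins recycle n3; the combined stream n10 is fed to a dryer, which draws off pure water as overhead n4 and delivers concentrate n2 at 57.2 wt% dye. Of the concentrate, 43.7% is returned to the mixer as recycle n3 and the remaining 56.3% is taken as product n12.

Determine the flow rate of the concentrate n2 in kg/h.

1216 kg/h

Overall dye balance (none leaves overhead): dye in fresh feed = dye in product, i.e. 1920×0.204 = (1−0.437)·n2·0.572.
n2 = 391.68/(0.572×0.563) = 1216.3 kg/h.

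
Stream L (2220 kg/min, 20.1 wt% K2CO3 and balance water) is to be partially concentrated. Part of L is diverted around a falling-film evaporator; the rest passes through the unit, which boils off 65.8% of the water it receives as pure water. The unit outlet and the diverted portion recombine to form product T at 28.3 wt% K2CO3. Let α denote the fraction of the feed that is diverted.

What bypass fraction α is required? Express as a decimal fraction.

All 2220×0.201 = 446.22 kg/min of K2CO3 reaches T, so T = 446.22/0.283 = 1576.7 kg/min and vapour = 643.25 kg/min.
The evaporator receives (1−α)·2220 of feed at 0.799 water and removes 0.658 of that water:
0.658×0.799×(1−α)×2220 = 643.25
(1−α) = 643.25/1167.1 = 0.5511;  α = 0.4489.

0.449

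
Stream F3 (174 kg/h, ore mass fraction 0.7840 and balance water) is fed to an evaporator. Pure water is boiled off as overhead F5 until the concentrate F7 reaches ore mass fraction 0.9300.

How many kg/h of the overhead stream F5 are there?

27.32 kg/h

ore is conserved: 174×0.784 = 136.42 kg/h all reports to the concentrate.
Concentrate = 136.42/(target fraction) = 146.68 kg/h.
Overhead = 174 − 146.68 = 27.316 kg/h.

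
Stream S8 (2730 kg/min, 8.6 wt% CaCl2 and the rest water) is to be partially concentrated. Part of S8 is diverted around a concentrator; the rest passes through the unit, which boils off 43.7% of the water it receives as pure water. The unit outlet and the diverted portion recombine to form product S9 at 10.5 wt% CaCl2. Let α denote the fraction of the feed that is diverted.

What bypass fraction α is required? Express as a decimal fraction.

0.547

All 2730×0.086 = 234.78 kg/min of CaCl2 reaches S9, so S9 = 234.78/0.105 = 2236 kg/min and vapour = 494 kg/min.
The evaporator receives (1−α)·2730 of feed at 0.914 water and removes 0.437 of that water:
0.437×0.914×(1−α)×2730 = 494
(1−α) = 494/1090.4 = 0.4530;  α = 0.5470.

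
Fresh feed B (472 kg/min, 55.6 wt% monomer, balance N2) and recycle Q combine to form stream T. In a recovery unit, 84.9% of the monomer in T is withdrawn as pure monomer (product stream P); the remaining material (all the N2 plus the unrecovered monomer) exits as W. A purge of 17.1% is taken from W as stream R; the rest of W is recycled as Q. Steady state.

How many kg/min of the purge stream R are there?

N2 enters only via B and leaves only via the purge: 472×0.444 = 0.171×(N2 in W), and the recovery unit passes all N2, so N2 in T = N2 in W = 1225.5 kg/min.
monomer in T: m_A = 472×0.556 + (1−0.171)·(1−0.849)·m_A, so m_A = 262.43/0.8748 = 299.98 kg/min.
W = (1−0.849)×299.98 + 1225.5 = 1270.8 kg/min.
Purge R = 0.171×1270.8 = 217.31 kg/min.

217.3 kg/min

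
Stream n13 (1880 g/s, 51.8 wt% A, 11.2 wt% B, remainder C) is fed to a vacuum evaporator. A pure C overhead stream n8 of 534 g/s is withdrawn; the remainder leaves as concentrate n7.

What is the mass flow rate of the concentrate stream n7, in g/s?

1346 g/s

Concentrate = 1880 − 534 = 1346 g/s.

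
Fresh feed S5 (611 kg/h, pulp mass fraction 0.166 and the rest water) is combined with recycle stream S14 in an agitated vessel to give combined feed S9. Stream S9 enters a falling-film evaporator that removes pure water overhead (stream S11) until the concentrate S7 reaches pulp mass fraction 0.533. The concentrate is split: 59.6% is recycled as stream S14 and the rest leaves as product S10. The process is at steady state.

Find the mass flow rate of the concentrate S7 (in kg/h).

471 kg/h

Overall pulp balance (none leaves overhead): pulp in fresh feed = pulp in product, i.e. 611×0.166 = (1−0.596)·S7·0.533.
S7 = 101.43/(0.533×0.404) = 471.02 kg/h.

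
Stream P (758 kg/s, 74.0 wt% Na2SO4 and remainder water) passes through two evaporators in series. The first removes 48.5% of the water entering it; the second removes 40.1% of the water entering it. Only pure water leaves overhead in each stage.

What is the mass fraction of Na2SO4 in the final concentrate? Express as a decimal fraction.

water in feed = 758×0.260 = 197.08 kg/s.
After stage 1: water left = (1−0.485)×197.08 = 101.5; stream total = 662.42 kg/s.
After stage 2: water left = (1−0.401)×101.5 = 60.796; final concentrate = 621.72 kg/s.
Na2SO4 fraction = 560.92/621.72 = 0.9022.

0.9022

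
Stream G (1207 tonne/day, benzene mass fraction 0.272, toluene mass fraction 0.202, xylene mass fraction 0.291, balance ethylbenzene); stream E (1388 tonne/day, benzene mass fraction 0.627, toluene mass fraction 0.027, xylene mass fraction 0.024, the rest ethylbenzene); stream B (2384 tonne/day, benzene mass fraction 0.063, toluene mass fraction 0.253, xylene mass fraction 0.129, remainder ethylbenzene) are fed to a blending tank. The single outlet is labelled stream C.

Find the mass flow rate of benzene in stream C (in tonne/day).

1349 tonne/day

benzene out = benzene in = 1207×0.272 + 1388×0.627 + 2384×0.063 = 1348.8 tonne/day.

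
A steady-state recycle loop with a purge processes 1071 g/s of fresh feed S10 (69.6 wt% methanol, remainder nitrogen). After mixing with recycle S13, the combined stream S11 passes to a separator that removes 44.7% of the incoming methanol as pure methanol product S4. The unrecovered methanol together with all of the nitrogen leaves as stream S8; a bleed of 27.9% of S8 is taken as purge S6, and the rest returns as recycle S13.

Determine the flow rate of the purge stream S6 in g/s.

nitrogen enters only via S10 and leaves only via the purge: 1071×0.304 = 0.279×(nitrogen in S8), and the separator passes all nitrogen, so nitrogen in S11 = nitrogen in S8 = 1167 g/s.
methanol in S11: m_A = 1071×0.696 + (1−0.279)·(1−0.447)·m_A, so m_A = 745.42/0.6013 = 1239.7 g/s.
S8 = (1−0.447)×1239.7 + 1167 = 1852.5 g/s.
Purge S6 = 0.279×1852.5 = 516.85 g/s.

516.9 g/s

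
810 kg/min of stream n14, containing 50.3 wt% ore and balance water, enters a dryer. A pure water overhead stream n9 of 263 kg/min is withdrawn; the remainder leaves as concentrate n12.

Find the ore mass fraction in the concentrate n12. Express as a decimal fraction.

ore is not removed: 810×0.503 = 407.43 kg/min of ore enters n12.
Concentrate = 810 − 263 = 547 kg/min.
Mass fraction = 407.43/547 = 0.7448.

0.7448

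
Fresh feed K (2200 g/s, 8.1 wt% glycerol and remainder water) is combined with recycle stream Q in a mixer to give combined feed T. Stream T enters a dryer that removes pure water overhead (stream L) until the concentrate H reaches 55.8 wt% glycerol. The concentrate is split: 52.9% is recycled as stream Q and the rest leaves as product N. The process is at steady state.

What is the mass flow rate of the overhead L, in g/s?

Overall glycerol balance (none leaves overhead): glycerol in fresh feed = glycerol in product, i.e. 2200×0.081 = (1−0.529)·H·0.558.
H = 178.2/(0.558×0.471) = 678.04 g/s.
Recycle Q = 0.529×678.04 = 358.68 g/s.
Combined feed T = 2200 + 358.68 = 2558.7 g/s.
Overhead L = T − H = 2558.7 − 678.04 = 1880.6 g/s.

1881 g/s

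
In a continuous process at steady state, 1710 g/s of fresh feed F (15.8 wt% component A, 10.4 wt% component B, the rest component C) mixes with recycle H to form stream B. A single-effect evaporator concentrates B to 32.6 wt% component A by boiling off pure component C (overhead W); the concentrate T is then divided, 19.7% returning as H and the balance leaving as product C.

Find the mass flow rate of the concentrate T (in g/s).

Overall component A balance (none leaves overhead): component A in fresh feed = component A in product, i.e. 1710×0.158 = (1−0.197)·T·0.326.
T = 270.18/(0.326×0.803) = 1032.1 g/s.

1032 g/s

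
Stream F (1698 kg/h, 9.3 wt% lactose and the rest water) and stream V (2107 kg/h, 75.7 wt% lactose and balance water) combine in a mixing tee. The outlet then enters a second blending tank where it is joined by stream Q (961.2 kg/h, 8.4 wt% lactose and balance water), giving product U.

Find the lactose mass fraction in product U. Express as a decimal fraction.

Overall, product flow = 4766.2 kg/h.
lactose in = 1698×0.093 + 2107×0.757 + 961.2×0.084 = 1833.7 kg/h.
lactose fraction in U = 0.385.

0.385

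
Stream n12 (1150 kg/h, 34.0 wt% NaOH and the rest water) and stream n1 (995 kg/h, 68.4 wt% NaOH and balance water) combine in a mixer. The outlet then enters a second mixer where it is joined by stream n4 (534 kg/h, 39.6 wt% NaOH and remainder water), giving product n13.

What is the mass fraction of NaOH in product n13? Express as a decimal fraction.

Overall, product flow = 2679 kg/h.
NaOH in = 1150×0.340 + 995×0.684 + 534×0.396 = 1283 kg/h.
NaOH fraction in n13 = 0.4789.

0.4789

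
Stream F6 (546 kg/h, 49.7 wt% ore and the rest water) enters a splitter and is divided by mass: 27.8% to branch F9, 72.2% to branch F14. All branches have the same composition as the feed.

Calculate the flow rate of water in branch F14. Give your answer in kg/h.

198.3 kg/h

Branch F14 total = 0.722×546 = 394.21 kg/h.
water in F14 = 0.503×394.21 = 198.29 kg/h.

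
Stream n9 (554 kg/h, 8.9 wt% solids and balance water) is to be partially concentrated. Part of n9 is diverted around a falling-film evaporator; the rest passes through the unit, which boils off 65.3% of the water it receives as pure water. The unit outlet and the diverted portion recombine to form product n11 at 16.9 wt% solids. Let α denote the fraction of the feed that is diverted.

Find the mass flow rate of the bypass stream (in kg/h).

All 554×0.089 = 49.306 kg/h of solids reaches n11, so n11 = 49.306/0.169 = 291.75 kg/h and vapour = 262.25 kg/h.
The evaporator receives (1−α)·554 of feed at 0.911 water and removes 0.653 of that water:
0.653×0.911×(1−α)×554 = 262.25
(1−α) = 262.25/329.57 = 0.7957;  α = 0.2043.
Bypass flow = 0.2043×554 = 113.16 kg/h.

113.2 kg/h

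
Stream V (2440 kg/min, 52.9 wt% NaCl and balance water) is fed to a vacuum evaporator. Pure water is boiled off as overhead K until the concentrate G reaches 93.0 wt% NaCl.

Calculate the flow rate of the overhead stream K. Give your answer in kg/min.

1052 kg/min

NaCl is conserved: 2440×0.529 = 1290.8 kg/min all reports to the concentrate.
Concentrate = 1290.8/(target fraction) = 1387.9 kg/min.
Overhead = 2440 − 1387.9 = 1052.1 kg/min.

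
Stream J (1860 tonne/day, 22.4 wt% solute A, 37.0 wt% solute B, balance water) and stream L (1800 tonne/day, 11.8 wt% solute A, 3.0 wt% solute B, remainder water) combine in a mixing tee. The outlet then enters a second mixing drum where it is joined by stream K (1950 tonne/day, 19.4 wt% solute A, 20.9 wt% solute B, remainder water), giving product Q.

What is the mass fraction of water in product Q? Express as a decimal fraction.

0.6155

Overall, product flow = 5610 tonne/day.
water in = 1860×0.406 + 1800×0.852 + 1950×0.597 = 3452.9 tonne/day.
water fraction in Q = 0.6155.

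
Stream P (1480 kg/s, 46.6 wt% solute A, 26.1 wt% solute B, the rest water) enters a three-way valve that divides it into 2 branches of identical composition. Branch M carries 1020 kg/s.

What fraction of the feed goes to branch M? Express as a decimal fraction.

0.689

Fraction to M = 1020/1480 = 0.6892.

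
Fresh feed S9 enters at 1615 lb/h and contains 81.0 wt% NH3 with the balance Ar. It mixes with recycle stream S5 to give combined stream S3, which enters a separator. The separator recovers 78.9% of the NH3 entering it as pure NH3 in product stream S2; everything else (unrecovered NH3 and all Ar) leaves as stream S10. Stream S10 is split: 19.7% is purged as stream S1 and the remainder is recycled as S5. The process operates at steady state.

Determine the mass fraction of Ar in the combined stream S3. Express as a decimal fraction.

Ar enters only via S9 and leaves only via the purge: 1615×0.190 = 0.197×(Ar in S10), and the separator passes all Ar, so Ar in S3 = Ar in S10 = 1557.6 lb/h.
NH3 in S3: m_A = 1615×0.810 + (1−0.197)·(1−0.789)·m_A, so m_A = 1308.2/0.8306 = 1575 lb/h.
S3 = 1575 + 1557.6 = 3132.6 lb/h.
Ar fraction in S3 = 1557.6/3132.6 = 0.4972.

0.4972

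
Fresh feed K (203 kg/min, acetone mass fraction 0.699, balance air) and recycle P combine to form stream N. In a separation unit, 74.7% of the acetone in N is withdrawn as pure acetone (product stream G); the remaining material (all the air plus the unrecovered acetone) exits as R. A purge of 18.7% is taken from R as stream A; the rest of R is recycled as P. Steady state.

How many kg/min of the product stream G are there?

acetone in N: m_A = 203×0.699 + (1−0.187)·(1−0.747)·m_A, so m_A = 141.9/0.7943 = 178.64 kg/min.
Product G = 0.747×178.64 = 133.45 kg/min.

133.4 kg/min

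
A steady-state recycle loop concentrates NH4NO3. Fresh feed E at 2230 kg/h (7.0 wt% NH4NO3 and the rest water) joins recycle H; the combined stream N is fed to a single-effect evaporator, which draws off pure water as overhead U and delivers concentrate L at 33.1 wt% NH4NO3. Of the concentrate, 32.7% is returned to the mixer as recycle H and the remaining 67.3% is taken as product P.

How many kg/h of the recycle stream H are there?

229.1 kg/h

Overall NH4NO3 balance (none leaves overhead): NH4NO3 in fresh feed = NH4NO3 in product, i.e. 2230×0.070 = (1−0.327)·L·0.331.
L = 156.1/(0.331×0.673) = 700.74 kg/h.
Recycle H = 0.327×700.74 = 229.14 kg/h.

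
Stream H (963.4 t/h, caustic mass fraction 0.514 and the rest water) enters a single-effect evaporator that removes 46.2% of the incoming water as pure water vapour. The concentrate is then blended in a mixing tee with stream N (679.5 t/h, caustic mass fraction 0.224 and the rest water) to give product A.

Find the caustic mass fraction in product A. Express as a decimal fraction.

Vapour removed = 0.462×0.486×963.4 = 216.31 t/h; concentrate = 747.09 t/h.
caustic reaching the mixer = 495.19 (from concentrate) + 679.5×0.224 = 647.4 t/h.
Product flow = 747.09 + 679.5 = 1426.6 t/h; caustic fraction = 0.454.

0.454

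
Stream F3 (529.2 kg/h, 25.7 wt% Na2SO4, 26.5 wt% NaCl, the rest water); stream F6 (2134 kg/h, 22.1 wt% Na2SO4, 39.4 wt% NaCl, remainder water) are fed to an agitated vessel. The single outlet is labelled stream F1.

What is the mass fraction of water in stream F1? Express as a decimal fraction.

0.4035

Total flow out = 529.2 + 2134 = 2663.2 kg/h.
water in = 529.2×0.478 + 2134×0.385 = 1074.5 kg/h.
water mass fraction in F1 = 1074.5/2663.2 = 0.4035.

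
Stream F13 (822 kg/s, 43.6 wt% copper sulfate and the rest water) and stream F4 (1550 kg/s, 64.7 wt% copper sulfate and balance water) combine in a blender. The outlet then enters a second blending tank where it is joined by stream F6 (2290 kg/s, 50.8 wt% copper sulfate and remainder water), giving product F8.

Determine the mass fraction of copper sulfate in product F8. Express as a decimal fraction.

0.5415

Overall, product flow = 4662 kg/s.
copper sulfate in = 822×0.436 + 1550×0.647 + 2290×0.508 = 2524.6 kg/s.
copper sulfate fraction in F8 = 0.5415.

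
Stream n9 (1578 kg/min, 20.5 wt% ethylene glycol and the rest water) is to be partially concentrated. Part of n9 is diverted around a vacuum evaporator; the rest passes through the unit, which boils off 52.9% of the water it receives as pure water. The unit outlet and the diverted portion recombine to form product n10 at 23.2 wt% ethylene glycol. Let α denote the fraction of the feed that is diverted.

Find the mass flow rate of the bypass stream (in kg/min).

All 1578×0.205 = 323.49 kg/min of ethylene glycol reaches n10, so n10 = 323.49/0.232 = 1394.4 kg/min and vapour = 183.65 kg/min.
The evaporator receives (1−α)·1578 of feed at 0.795 water and removes 0.529 of that water:
0.529×0.795×(1−α)×1578 = 183.65
(1−α) = 183.65/663.64 = 0.2767;  α = 0.7233.
Bypass flow = 0.7233×1578 = 1141.3 kg/min.

1141 kg/min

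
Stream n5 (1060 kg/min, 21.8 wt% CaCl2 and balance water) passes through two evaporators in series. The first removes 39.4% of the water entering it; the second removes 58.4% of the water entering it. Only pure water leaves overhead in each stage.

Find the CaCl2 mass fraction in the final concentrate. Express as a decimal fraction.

water in feed = 1060×0.782 = 828.92 kg/min.
After stage 1: water left = (1−0.394)×828.92 = 502.33; stream total = 733.41 kg/min.
After stage 2: water left = (1−0.584)×502.33 = 208.97; final concentrate = 440.05 kg/min.
CaCl2 fraction = 231.08/440.05 = 0.525.

0.525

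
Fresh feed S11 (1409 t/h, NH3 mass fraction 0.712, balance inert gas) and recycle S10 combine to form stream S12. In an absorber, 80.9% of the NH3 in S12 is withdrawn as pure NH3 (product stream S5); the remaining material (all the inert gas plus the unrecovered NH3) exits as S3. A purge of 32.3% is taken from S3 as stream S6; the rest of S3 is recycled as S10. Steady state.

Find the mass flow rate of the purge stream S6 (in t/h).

476.9 t/h

inert gas enters only via S11 and leaves only via the purge: 1409×0.288 = 0.323×(inert gas in S3), and the absorber passes all inert gas, so inert gas in S12 = inert gas in S3 = 1256.3 t/h.
NH3 in S12: m_A = 1409×0.712 + (1−0.323)·(1−0.809)·m_A, so m_A = 1003.2/0.8707 = 1152.2 t/h.
S3 = (1−0.809)×1152.2 + 1256.3 = 1476.4 t/h.
Purge S6 = 0.323×1476.4 = 476.87 t/h.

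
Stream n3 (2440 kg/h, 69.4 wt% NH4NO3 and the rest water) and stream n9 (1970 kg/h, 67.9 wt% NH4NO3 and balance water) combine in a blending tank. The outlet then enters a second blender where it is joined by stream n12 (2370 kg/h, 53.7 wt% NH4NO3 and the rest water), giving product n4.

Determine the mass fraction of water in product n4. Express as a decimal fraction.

Overall, product flow = 6780 kg/h.
water in = 2440×0.306 + 1970×0.321 + 2370×0.463 = 2476.3 kg/h.
water fraction in n4 = 0.365.

0.365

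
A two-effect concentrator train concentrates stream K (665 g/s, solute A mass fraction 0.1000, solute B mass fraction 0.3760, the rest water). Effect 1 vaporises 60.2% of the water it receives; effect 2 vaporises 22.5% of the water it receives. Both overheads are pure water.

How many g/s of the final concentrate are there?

water in feed = 665×0.524 = 348.46 g/s.
After stage 1: water left = (1−0.602)×348.46 = 138.69; stream total = 455.23 g/s.
After stage 2: water left = (1−0.225)×138.69 = 107.48; final concentrate = 424.02 g/s.

424 g/s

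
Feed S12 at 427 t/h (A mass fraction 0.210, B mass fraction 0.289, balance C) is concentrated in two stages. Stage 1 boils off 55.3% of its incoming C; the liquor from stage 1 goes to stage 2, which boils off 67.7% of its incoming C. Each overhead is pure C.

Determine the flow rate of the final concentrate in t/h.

244 t/h

C in feed = 427×0.501 = 213.93 t/h.
After stage 1: C left = (1−0.553)×213.93 = 95.625; stream total = 308.7 t/h.
After stage 2: C left = (1−0.677)×95.625 = 30.887; final concentrate = 243.96 t/h.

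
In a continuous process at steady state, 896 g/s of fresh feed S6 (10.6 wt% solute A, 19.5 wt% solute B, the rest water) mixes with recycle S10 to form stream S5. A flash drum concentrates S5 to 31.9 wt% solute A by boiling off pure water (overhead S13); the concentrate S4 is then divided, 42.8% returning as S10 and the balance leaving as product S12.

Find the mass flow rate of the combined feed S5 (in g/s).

Overall solute A balance (none leaves overhead): solute A in fresh feed = solute A in product, i.e. 896×0.106 = (1−0.428)·S4·0.319.
S4 = 94.976/(0.319×0.572) = 520.51 g/s.
Recycle S10 = 0.428×520.51 = 222.78 g/s.
Combined feed S5 = 896 + 222.78 = 1118.8 g/s.

1119 g/s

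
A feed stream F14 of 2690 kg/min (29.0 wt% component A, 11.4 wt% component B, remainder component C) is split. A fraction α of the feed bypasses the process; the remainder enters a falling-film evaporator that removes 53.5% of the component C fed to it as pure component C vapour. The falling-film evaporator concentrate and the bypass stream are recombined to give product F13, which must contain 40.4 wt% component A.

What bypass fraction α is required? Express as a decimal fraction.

0.115

All 2690×0.290 = 780.1 kg/min of component A reaches F13, so F13 = 780.1/0.404 = 1930.9 kg/min and vapour = 759.06 kg/min.
The evaporator receives (1−α)·2690 of feed at 0.596 component C and removes 0.535 of that component C:
0.535×0.596×(1−α)×2690 = 759.06
(1−α) = 759.06/857.73 = 0.8850;  α = 0.1150.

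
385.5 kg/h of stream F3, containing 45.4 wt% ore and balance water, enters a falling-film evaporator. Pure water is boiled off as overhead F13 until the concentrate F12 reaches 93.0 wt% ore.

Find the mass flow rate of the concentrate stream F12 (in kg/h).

ore is conserved: 385.5×0.454 = 175.02 kg/h all reports to the concentrate.
Concentrate = 175.02/(target fraction) = 188.19 kg/h.

188.2 kg/h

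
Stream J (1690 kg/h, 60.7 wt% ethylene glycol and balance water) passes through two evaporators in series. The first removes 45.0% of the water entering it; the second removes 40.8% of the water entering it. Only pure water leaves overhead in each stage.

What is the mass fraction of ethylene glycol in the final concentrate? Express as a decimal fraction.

water in feed = 1690×0.393 = 664.17 kg/h.
After stage 1: water left = (1−0.450)×664.17 = 365.29; stream total = 1391.1 kg/h.
After stage 2: water left = (1−0.408)×365.29 = 216.25; final concentrate = 1242.1 kg/h.
ethylene glycol fraction = 1025.8/1242.1 = 0.8259.

0.8259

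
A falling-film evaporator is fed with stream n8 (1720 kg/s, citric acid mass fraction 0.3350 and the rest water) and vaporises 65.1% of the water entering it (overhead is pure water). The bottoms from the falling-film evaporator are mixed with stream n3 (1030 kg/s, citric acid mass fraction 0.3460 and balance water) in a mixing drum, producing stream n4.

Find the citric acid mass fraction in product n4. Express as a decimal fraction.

Vapour removed = 0.651×0.665×1720 = 744.61 kg/s; concentrate = 975.39 kg/s.
citric acid reaching the mixer = 576.2 (from concentrate) + 1030×0.346 = 932.58 kg/s.
Product flow = 975.39 + 1030 = 2005.4 kg/s; citric acid fraction = 0.4650.

0.4650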